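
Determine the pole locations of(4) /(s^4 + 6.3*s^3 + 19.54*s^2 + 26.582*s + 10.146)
Set denominator = 0: s^4 + 6.3*s^3 + 19.54*s^2 + 26.582*s + 10.146 = (s + 1.9)(s + 0.6)(s^2 + 3.8*s + 8.9) = 0 → Poles: -0.6, -1.9, -1.9 + 2.3j, -1.9 - 2.3j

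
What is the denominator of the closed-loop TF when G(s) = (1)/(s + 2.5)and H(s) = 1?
Characteristic poly = G_den * H_den + G_num * H_num = (s + 2.5) + (1) = s + 3.5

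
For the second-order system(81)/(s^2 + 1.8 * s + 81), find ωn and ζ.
Standard form: ωn²/(s²+2ζωn·s+ωn²).
const=81=ωn² → ωn=9, s coeff=1.8=2ζωn → ζ=0.1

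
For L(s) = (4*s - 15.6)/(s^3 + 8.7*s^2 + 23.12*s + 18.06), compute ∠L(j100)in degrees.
Substitute s = j*100: L(j100) = -0.00039655 - 5.02087e-05j.
∠L(j100) = atan2(Im, Re) = atan2(-5.02087e-05, -0.00039655) = -172.78°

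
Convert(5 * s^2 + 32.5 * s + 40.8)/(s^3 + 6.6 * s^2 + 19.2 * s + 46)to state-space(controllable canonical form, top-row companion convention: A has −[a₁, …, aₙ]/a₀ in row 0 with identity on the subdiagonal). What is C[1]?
Reachable canonical form: C = numerator coefficients (right-aligned, zero-padded to length n).
num = 5*s^2 + 32.5*s + 40.8, C = [[5, 32.5, 40.8]].
C[1] = 32.5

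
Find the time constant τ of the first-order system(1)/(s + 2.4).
First-order system: τ = -1/pole. Pole = -2.4. τ = -1/(-2.4) = 0.4167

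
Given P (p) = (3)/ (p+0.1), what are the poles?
Set denominator = 0: p + 0.1 = 0 → Poles: -0.1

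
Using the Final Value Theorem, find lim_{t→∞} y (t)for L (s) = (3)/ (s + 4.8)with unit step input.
FVT: lim_{t→∞} y(t) = lim_{s→0} s*Y(s) where Y(s) = L(s)/s.
= lim_{s→0} L(s) = L(0) = num(0)/den(0) = 3/4.8 = 0.625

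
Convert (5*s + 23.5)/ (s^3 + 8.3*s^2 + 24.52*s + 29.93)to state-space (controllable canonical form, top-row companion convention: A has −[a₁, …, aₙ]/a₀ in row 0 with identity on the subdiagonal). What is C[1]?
Reachable canonical form: C = numerator coefficients (right-aligned, zero-padded to length n).
num = 5*s + 23.5, C = [[0, 5, 23.5]].
C[1] = 5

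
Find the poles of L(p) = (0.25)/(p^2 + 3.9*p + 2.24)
Set denominator = 0: p^2 + 3.9*p + 2.24 = (p + 3.2)(p + 0.7) = 0 → Poles: -0.7, -3.2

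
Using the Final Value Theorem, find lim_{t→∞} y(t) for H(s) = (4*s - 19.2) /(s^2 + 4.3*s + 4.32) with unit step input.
FVT: lim_{t→∞} y(t) = lim_{s→0} s*Y(s) where Y(s) = H(s)/s.
= lim_{s→0} H(s) = H(0) = num(0)/den(0) = -19.2/4.32 = -4.444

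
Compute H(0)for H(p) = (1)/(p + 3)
DC gain = H(0) = num(0)/den(0) = 1/3 = 0.3333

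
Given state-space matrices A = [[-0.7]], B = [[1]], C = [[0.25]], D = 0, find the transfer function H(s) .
H(s) = C(sI - A)⁻¹B + D.
Characteristic polynomial det(sI - A) = s + 0.7.
Numerator from C·adj(sI-A)·B + D·det(sI-A) = 0.25.
H(s) = (0.25)/(s + 0.7)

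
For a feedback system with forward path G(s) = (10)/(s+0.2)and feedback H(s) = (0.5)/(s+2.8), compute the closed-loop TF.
Closed-loop T = G/(1+GH).
Numerator: G_num * H_den = 10*s + 28.
Denominator: G_den * H_den + G_num * H_num = (s^2 + 3*s + 0.56) + (5) = s^2 + 3*s + 5.56.
T(s) = (10*s + 28)/(s^2 + 3*s + 5.56)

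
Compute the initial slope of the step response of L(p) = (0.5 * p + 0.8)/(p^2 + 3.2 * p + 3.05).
IVT: y'(0⁺) = lim_{p→∞} p²·Y(p) = lim_{p→∞} p·L(p).
deg(num) = 1, deg(den) = 2, relative degree = 1, so p·L(p) → (leading num)/(leading den) = 0.5/1 = 0.5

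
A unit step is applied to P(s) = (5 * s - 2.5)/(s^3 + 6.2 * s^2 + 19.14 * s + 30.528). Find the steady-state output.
FVT: lim_{t→∞} y(t) = lim_{s→0} s*Y(s) where Y(s) = P(s)/s.
= lim_{s→0} P(s) = P(0) = num(0)/den(0) = -2.5/30.528 = -0.08189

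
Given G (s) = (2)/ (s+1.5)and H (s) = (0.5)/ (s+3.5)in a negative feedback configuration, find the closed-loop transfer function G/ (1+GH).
Closed-loop T = G/(1+GH).
Numerator: G_num * H_den = 2*s + 7.
Denominator: G_den * H_den + G_num * H_num = (s^2 + 5*s + 5.25) + (1) = s^2 + 5*s + 6.25.
T(s) = (2*s + 7)/(s^2 + 5*s + 6.25)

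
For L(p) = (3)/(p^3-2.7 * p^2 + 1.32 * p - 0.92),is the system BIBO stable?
Denominator: p^3 - 2.7*p^2 + 1.32*p - 0.92 = (p - 2.3)(p^2 - 0.4*p + 0.4). Poles: 0.2 + 0.6j, 0.2 - 0.6j, 2.3. All Re(p)<0: No (unstable)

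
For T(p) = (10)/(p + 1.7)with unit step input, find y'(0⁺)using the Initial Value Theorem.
IVT: y'(0⁺) = lim_{p→∞} p²·Y(p) = lim_{p→∞} p·T(p).
deg(num) = 0, deg(den) = 1, relative degree = 1, so p·T(p) → (leading num)/(leading den) = 10/1 = 10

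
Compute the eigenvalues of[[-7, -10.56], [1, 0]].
Eigenvalues solve det(λI - A) = 0.
Characteristic polynomial: λ^2 + 7*λ + 10.56 = 0.
Factor: (λ + 4.8)(λ + 2.2) = 0.
Roots: -2.2, -4.8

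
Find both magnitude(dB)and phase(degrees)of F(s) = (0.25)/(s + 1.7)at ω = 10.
Substitute s = j*10: F(j10) = 0.00413062 - 0.0242978j.
|F| = 20*log₁₀(sqrt(Re²+Im²)) = -32.16 dB.
∠F = atan2(Im, Re) = -80.35°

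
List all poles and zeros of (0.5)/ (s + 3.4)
Set denominator = 0: s + 3.4 = 0 → Poles: -3.4
Numerator is a nonzero constant (0.5) → Zeros: none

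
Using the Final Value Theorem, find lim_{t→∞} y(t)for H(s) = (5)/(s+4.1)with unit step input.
FVT: lim_{t→∞} y(t) = lim_{s→0} s*Y(s) where Y(s) = H(s)/s.
= lim_{s→0} H(s) = H(0) = num(0)/den(0) = 5/4.1 = 1.22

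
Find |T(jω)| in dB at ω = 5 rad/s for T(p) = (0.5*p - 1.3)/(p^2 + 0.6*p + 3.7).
Substitute p = j*5: T(j5) = 0.0760552 - 0.106659j.
|T(j5)| = sqrt(Re² + Im²) = 0.131.
20*log₁₀(0.131) = -17.65 dB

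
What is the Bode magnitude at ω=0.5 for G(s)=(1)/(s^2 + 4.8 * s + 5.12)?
Substitute s = j*0.5: G(j0.5) = 0.165214 - 0.0814197j.
|G(j0.5)| = sqrt(Re² + Im²) = 0.1842.
20*log₁₀(0.1842) = -14.69 dB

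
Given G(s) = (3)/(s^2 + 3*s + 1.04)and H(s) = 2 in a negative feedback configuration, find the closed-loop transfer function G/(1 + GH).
Closed-loop T = G/(1+GH).
Numerator: G_num * H_den = 3.
Denominator: G_den * H_den + G_num * H_num = (s^2 + 3*s + 1.04) + (6) = s^2 + 3*s + 7.04.
T(s) = (3)/(s^2 + 3*s + 7.04)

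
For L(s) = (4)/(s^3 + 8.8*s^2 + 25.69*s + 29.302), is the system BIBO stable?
Denominator: s^3 + 8.8*s^2 + 25.69*s + 29.302 = (s + 4.6)(s^2 + 4.2*s + 6.37). Poles: -2.1 + 1.4j, -2.1 - 1.4j, -4.6. All Re(p)<0: Yes (stable)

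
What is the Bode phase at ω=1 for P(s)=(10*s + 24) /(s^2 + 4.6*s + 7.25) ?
Substitute s = j*1: P(j1) = 3.2546 - 0.795384j.
∠P(j1) = atan2(Im, Re) = atan2(-0.795384, 3.2546) = -13.73°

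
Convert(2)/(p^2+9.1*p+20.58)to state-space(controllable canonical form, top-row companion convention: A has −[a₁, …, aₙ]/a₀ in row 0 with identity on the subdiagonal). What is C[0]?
Reachable canonical form: C = numerator coefficients (right-aligned, zero-padded to length n).
num = 2, C = [[0, 2]].
C[0] = 0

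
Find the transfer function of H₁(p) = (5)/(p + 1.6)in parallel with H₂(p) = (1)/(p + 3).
Parallel: H = H₁ + H₂ = (n₁·d₂ + n₂·d₁)/(d₁·d₂).
n₁·d₂ = 5*p + 15. n₂·d₁ = p + 1.6. Sum = 6*p + 16.6. d₁·d₂ = p^2 + 4.6*p + 4.8.
H(p) = (6*p + 16.6)/(p^2 + 4.6*p + 4.8)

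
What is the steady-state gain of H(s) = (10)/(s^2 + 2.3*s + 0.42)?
DC gain = H(0) = num(0)/den(0) = 10/0.42 = 23.81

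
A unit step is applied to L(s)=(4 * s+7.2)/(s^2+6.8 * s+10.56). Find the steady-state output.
FVT: lim_{t→∞} y(t) = lim_{s→0} s*Y(s) where Y(s) = L(s)/s.
= lim_{s→0} L(s) = L(0) = num(0)/den(0) = 7.2/10.56 = 0.6818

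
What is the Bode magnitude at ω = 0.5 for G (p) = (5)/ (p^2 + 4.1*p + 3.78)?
Substitute p = j*0.5: G(j0.5) = 1.05921 - 0.615121j.
|G(j0.5)| = sqrt(Re² + Im²) = 1.225.
20*log₁₀(1.225) = 1.76 dB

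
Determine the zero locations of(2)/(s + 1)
Numerator is a nonzero constant (2) → Zeros: none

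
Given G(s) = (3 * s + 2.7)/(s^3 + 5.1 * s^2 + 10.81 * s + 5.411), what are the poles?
Set denominator = 0: s^3 + 5.1*s^2 + 10.81*s + 5.411 = (s + 0.7)(s^2 + 4.4*s + 7.73) = 0 → Poles: -0.7, -2.2 + 1.7j, -2.2 - 1.7j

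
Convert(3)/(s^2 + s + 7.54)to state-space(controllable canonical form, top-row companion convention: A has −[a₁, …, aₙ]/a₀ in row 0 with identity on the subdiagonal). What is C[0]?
Reachable canonical form: C = numerator coefficients (right-aligned, zero-padded to length n).
num = 3, C = [[0, 3]].
C[0] = 0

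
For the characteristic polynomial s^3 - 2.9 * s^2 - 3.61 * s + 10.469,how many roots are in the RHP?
s^3 - 2.9*s^2 - 3.61*s + 10.469 = (s - 1.9)(s - 2.9)(s + 1.9). Poles: -1.9, 1.9, 2.9. RHP poles (Re>0): 2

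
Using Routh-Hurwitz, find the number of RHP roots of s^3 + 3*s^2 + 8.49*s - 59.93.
Routh array:
s^3: [1, 8.49]; s^2: [3, -59.93]; s^1: [28.4667]; s^0: [-59.93]
First column: [1, 3, 28.4667, -59.93]. Sign changes = RHP roots = 1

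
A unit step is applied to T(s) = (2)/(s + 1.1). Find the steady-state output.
FVT: lim_{t→∞} y(t) = lim_{s→0} s*Y(s) where Y(s) = T(s)/s.
= lim_{s→0} T(s) = T(0) = num(0)/den(0) = 2/1.1 = 1.818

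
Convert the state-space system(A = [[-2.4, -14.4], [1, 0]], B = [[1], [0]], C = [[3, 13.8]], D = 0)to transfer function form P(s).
P(s) = C(sI - A)⁻¹B + D.
Characteristic polynomial det(sI - A) = s^2 + 2.4*s + 14.4.
Numerator from C·adj(sI-A)·B + D·det(sI-A) = 3*s + 13.8.
P(s) = (3*s + 13.8)/(s^2 + 2.4*s + 14.4)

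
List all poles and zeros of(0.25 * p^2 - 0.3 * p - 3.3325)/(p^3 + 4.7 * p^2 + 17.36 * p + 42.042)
Set denominator = 0: p^3 + 4.7*p^2 + 17.36*p + 42.042 = (p + 3.3)(p^2 + 1.4*p + 12.74) = 0 → Poles: -0.7 + 3.5j, -0.7 - 3.5j, -3.3
Set numerator = 0: 0.25*p^2 - 0.3*p - 3.3325 = 0.25*(p - 4.3)(p + 3.1) = 0 → Zeros: -3.1, 4.3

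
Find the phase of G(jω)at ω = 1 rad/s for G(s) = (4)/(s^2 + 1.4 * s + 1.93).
Substitute s = j*1: G(j1) = 1.31686 - 1.98237j.
∠G(j1) = atan2(Im, Re) = atan2(-1.98237, 1.31686) = -56.40°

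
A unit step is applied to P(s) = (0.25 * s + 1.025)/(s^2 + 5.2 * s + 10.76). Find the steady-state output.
FVT: lim_{t→∞} y(t) = lim_{s→0} s*Y(s) where Y(s) = P(s)/s.
= lim_{s→0} P(s) = P(0) = num(0)/den(0) = 1.025/10.76 = 0.09526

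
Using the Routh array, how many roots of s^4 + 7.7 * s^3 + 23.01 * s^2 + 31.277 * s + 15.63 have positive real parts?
Routh array:
s^4: [1, 23.01, 15.63]; s^3: [7.7, 31.277]; s^2: [18.9481, 15.63]; s^1: [24.9254]; s^0: [15.63]
First column: [1, 7.7, 18.9481, 24.9254, 15.63]. Sign changes = RHP roots = 0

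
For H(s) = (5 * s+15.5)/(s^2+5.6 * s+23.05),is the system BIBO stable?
Denominator: s^2 + 5.6*s + 23.05. Poles: -2.8 + 3.9j, -2.8 - 3.9j. All Re(p)<0: Yes (stable)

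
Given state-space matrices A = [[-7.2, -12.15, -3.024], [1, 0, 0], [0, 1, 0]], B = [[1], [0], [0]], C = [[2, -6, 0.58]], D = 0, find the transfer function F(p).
F(p) = C(pI - A)⁻¹B + D.
Characteristic polynomial det(pI - A) = p^3 + 7.2*p^2 + 12.15*p + 3.024.
Numerator from C·adj(pI-A)·B + D·det(pI-A) = 2*p^2 - 6*p + 0.58.
F(p) = (2*p^2 - 6*p + 0.58)/(p^3 + 7.2*p^2 + 12.15*p + 3.024)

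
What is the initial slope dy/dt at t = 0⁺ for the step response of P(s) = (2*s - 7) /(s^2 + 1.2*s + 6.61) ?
IVT: y'(0⁺) = lim_{s→∞} s²·Y(s) = lim_{s→∞} s·P(s).
deg(num) = 1, deg(den) = 2, relative degree = 1, so s·P(s) → (leading num)/(leading den) = 2/1 = 2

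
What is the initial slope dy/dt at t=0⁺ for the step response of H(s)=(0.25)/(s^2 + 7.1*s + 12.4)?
IVT: y'(0⁺) = lim_{s→∞} s²·Y(s) = lim_{s→∞} s·H(s).
deg(num) = 0, deg(den) = 2, relative degree = 2 ≥ 2, so s·H(s) → 0. Initial slope = 0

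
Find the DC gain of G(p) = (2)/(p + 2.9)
DC gain = G(0) = num(0)/den(0) = 2/2.9 = 0.6897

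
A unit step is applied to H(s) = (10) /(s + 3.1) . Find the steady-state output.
FVT: lim_{t→∞} y(t) = lim_{s→0} s*Y(s) where Y(s) = H(s)/s.
= lim_{s→0} H(s) = H(0) = num(0)/den(0) = 10/3.1 = 3.226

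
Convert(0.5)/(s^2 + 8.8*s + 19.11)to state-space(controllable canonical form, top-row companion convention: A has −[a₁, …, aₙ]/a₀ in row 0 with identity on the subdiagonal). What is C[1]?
Reachable canonical form: C = numerator coefficients (right-aligned, zero-padded to length n).
num = 0.5, C = [[0, 0.5]].
C[1] = 0.5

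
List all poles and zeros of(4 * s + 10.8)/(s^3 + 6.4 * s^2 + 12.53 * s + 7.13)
Set denominator = 0: s^3 + 6.4*s^2 + 12.53*s + 7.13 = (s + 1)(s + 2.3)(s + 3.1) = 0 → Poles: -1, -2.3, -3.1
Set numerator = 0: 4*s + 10.8 = 0 → Zeros: -2.7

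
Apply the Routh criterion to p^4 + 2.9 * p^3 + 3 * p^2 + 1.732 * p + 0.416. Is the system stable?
Routh array:
p^4: [1, 3, 0.416]; p^3: [2.9, 1.732]; p^2: [2.40276, 0.416]; p^1: [1.22991]; p^0: [0.416]
First column: [1, 2.9, 2.40276, 1.22991, 0.416]. Sign changes = 0.
Yes, stable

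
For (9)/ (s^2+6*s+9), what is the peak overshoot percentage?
Standard form: ωn²/(s²+2ζωn·s+ωn²) → ωn = 3, ζ = 1.
ζ ≥ 1, so the response is non-oscillatory: peak overshoot = 0%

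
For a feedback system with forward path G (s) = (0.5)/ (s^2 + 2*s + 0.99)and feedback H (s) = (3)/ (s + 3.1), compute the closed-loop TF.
Closed-loop T = G/(1+GH).
Numerator: G_num * H_den = 0.5*s + 1.55.
Denominator: G_den * H_den + G_num * H_num = (s^3 + 5.1*s^2 + 7.19*s + 3.069) + (1.5) = s^3 + 5.1*s^2 + 7.19*s + 4.569.
T(s) = (0.5*s + 1.55)/(s^3 + 5.1*s^2 + 7.19*s + 4.569)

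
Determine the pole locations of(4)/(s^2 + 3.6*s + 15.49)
Set denominator = 0: s^2 + 3.6*s + 15.49 = 0 → Poles: -1.8 + 3.5j, -1.8 - 3.5j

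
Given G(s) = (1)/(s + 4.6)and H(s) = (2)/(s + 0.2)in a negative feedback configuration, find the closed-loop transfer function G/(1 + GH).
Closed-loop T = G/(1+GH).
Numerator: G_num * H_den = s + 0.2.
Denominator: G_den * H_den + G_num * H_num = (s^2 + 4.8*s + 0.92) + (2) = s^2 + 4.8*s + 2.92.
T(s) = (s + 0.2)/(s^2 + 4.8*s + 2.92)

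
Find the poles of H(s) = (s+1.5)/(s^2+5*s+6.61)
Set denominator = 0: s^2 + 5*s + 6.61 = 0 → Poles: -2.5 + 0.6j, -2.5 - 0.6j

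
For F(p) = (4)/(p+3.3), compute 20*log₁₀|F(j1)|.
Substitute p = j*1: F(j1) = 1.11018 - 0.336417j.
|F(j1)| = sqrt(Re² + Im²) = 1.16.
20*log₁₀(1.16) = 1.29 dB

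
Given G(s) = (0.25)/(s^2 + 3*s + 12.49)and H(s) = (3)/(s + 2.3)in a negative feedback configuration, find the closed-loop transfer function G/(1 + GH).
Closed-loop T = G/(1+GH).
Numerator: G_num * H_den = 0.25*s + 0.575.
Denominator: G_den * H_den + G_num * H_num = (s^3 + 5.3*s^2 + 19.39*s + 28.727) + (0.75) = s^3 + 5.3*s^2 + 19.39*s + 29.477.
T(s) = (0.25*s + 0.575)/(s^3 + 5.3*s^2 + 19.39*s + 29.477)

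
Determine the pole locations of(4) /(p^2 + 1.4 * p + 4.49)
Set denominator = 0: p^2 + 1.4*p + 4.49 = 0 → Poles: -0.7 + 2j, -0.7 - 2j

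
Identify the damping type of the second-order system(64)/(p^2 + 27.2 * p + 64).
Standard form: ωn²/(p²+2ζωn·p+ωn²) gives ωn=8, ζ=1.7.
Overdamped (ζ = 1.7 > 1)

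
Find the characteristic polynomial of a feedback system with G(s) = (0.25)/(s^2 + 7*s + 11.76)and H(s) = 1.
Characteristic poly = G_den * H_den + G_num * H_num = (s^2 + 7*s + 11.76) + (0.25) = s^2 + 7*s + 12.01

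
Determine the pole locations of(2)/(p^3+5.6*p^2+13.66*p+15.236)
Set denominator = 0: p^3 + 5.6*p^2 + 13.66*p + 15.236 = (p + 2.6)(p^2 + 3*p + 5.86) = 0 → Poles: -1.5 + 1.9j, -1.5 - 1.9j, -2.6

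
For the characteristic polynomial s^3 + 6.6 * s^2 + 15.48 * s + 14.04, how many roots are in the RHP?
s^3 + 6.6*s^2 + 15.48*s + 14.04 = (s + 3)(s^2 + 3.6*s + 4.68). Poles: -1.8 + 1.2j, -1.8 - 1.2j, -3. RHP poles (Re>0): 0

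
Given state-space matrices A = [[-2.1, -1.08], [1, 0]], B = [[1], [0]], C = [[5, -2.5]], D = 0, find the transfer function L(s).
L(s) = C(sI - A)⁻¹B + D.
Characteristic polynomial det(sI - A) = s^2 + 2.1*s + 1.08.
Numerator from C·adj(sI-A)·B + D·det(sI-A) = 5*s - 2.5.
L(s) = (5*s - 2.5)/(s^2 + 2.1*s + 1.08)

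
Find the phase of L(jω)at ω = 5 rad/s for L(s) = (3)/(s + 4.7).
Substitute s = j*5: L(j5) = 0.299427 - 0.318539j.
∠L(j5) = atan2(Im, Re) = atan2(-0.318539, 0.299427) = -46.77°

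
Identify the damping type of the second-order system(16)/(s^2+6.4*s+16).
Standard form: ωn²/(s²+2ζωn·s+ωn²) gives ωn=4, ζ=0.8.
Underdamped (ζ = 0.8 < 1)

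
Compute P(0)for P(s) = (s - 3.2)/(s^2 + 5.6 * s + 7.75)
DC gain = P(0) = num(0)/den(0) = -3.2/7.75 = -0.4129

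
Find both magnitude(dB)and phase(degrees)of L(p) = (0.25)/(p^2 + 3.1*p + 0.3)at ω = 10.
Substitute p = j*10: L(j10) = -0.00228647 - 0.000710938j.
|L| = 20*log₁₀(sqrt(Re²+Im²)) = -52.42 dB.
∠L = atan2(Im, Re) = -162.73°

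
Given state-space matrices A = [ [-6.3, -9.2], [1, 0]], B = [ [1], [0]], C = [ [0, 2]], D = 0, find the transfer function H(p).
H(p) = C(pI - A)⁻¹B + D.
Characteristic polynomial det(pI - A) = p^2 + 6.3*p + 9.2.
Numerator from C·adj(pI-A)·B + D·det(pI-A) = 2.
H(p) = (2)/(p^2 + 6.3*p + 9.2)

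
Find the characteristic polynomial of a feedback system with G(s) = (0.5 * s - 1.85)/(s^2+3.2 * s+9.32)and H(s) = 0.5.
Characteristic poly = G_den * H_den + G_num * H_num = (s^2 + 3.2*s + 9.32) + (0.25*s - 0.925) = s^2 + 3.45*s + 8.395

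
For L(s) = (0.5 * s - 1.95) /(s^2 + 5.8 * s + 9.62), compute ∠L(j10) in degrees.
Substitute s = j*10: L(j10) = 0.0404283 - 0.0293777j.
∠L(j10) = atan2(Im, Re) = atan2(-0.0293777, 0.0404283) = -36.00°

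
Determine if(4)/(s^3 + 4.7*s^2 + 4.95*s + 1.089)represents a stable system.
Denominator: s^3 + 4.7*s^2 + 4.95*s + 1.089 = (s + 1.1)(s + 0.3)(s + 3.3). Poles: -0.3, -1.1, -3.3. All Re(p)<0: Yes (stable)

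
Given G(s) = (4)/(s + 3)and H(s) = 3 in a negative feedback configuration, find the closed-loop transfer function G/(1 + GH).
Closed-loop T = G/(1+GH).
Numerator: G_num * H_den = 4.
Denominator: G_den * H_den + G_num * H_num = (s + 3) + (12) = s + 15.
T(s) = (4)/(s + 15)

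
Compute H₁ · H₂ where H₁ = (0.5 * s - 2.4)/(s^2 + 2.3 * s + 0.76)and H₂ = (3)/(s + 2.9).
Series: H = H₁ · H₂ = (n₁·n₂)/(d₁·d₂).
Num: n₁·n₂ = 1.5*s - 7.2. Den: d₁·d₂ = s^3 + 5.2*s^2 + 7.43*s + 2.204.
H(s) = (1.5*s - 7.2)/(s^3 + 5.2*s^2 + 7.43*s + 2.204)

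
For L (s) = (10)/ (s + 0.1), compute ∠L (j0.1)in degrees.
Substitute s = j*0.1: L(j0.1) = 50 - 50j.
∠L(j0.1) = atan2(Im, Re) = atan2(-50, 50) = -45.00°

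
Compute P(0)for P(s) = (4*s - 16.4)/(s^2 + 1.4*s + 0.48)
DC gain = P(0) = num(0)/den(0) = -16.4/0.48 = -34.17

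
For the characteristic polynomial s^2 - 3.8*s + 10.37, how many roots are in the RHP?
Poles: 1.9 + 2.6j, 1.9 - 2.6j. RHP poles (Re>0): 2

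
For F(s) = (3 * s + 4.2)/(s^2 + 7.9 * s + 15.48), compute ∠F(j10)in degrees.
Substitute s = j*10: F(j10) = 0.150547 - 0.214231j.
∠F(j10) = atan2(Im, Re) = atan2(-0.214231, 0.150547) = -54.90°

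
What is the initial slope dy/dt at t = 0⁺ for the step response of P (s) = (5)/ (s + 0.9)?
IVT: y'(0⁺) = lim_{s→∞} s²·Y(s) = lim_{s→∞} s·P(s).
deg(num) = 0, deg(den) = 1, relative degree = 1, so s·P(s) → (leading num)/(leading den) = 5/1 = 5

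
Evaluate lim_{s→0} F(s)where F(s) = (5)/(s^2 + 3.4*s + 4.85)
DC gain = F(0) = num(0)/den(0) = 5/4.85 = 1.031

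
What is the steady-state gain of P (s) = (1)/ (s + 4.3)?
DC gain = P(0) = num(0)/den(0) = 1/4.3 = 0.2326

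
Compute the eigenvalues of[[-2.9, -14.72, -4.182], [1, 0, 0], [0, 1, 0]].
Eigenvalues solve det(λI - A) = 0.
Characteristic polynomial: λ^3 + 2.9*λ^2 + 14.72*λ + 4.182 = 0.
Factor: (λ + 0.3)(λ^2 + 2.6*λ + 13.94) = 0.
Roots: -0.3, -1.3 + 3.5j, -1.3 - 3.5j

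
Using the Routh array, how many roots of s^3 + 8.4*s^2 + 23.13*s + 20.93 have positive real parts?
Routh array:
s^3: [1, 23.13]; s^2: [8.4, 20.93]; s^1: [20.6383]; s^0: [20.93]
First column: [1, 8.4, 20.6383, 20.93]. Sign changes = RHP roots = 0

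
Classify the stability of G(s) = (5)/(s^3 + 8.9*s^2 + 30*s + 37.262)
Denominator: s^3 + 8.9*s^2 + 30*s + 37.262 = (s + 3.1)(s^2 + 5.8*s + 12.02). Poles: -2.9 + 1.9j, -2.9 - 1.9j, -3.1. Stable (all poles in LHP)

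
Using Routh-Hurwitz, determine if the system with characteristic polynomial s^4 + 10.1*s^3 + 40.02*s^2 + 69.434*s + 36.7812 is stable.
Routh array:
s^4: [1, 40.02, 36.7812]; s^3: [10.1, 69.434]; s^2: [33.1453, 36.7812]; s^1: [58.2261]; s^0: [36.7812]
First column: [1, 10.1, 33.1453, 58.2261, 36.7812]. Sign changes = 0.
Yes, stable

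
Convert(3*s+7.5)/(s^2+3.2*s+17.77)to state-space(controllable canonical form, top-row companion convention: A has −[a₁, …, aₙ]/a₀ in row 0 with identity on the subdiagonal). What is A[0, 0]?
Reachable canonical form for den = s^2 + 3.2*s + 17.77: top row of A = -[a₁,a₂,...,aₙ]/a₀, ones on the subdiagonal, zeros elsewhere.
A = [[-3.2, -17.77], [1, 0]].
A[0,0] = -3.2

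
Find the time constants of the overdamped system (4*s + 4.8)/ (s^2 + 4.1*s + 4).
Overdamped: real poles at -1.6, -2.5. τ = -1/pole → τ₁ = 0.625, τ₂ = 0.4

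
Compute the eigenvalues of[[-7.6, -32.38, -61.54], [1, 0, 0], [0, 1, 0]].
Eigenvalues solve det(λI - A) = 0.
Characteristic polynomial: λ^3 + 7.6*λ^2 + 32.38*λ + 61.54 = 0.
Factor: (λ + 3.4)(λ^2 + 4.2*λ + 18.1) = 0.
Roots: -2.1 + 3.7j, -2.1 - 3.7j, -3.4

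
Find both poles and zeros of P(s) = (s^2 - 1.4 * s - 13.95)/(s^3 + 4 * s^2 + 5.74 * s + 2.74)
Set denominator = 0: s^3 + 4*s^2 + 5.74*s + 2.74 = (s + 1)(s^2 + 3*s + 2.74) = 0 → Poles: -1, -1.5 + 0.7j, -1.5 - 0.7j
Set numerator = 0: s^2 - 1.4*s - 13.95 = (s + 3.1)(s - 4.5) = 0 → Zeros: -3.1, 4.5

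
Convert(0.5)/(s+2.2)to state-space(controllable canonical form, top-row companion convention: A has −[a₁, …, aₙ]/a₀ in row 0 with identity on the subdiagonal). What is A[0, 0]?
Reachable canonical form for den = s + 2.2: top row of A = -[a₁,a₂,...,aₙ]/a₀, ones on the subdiagonal, zeros elsewhere.
A = [[-2.2]].
A[0,0] = -2.2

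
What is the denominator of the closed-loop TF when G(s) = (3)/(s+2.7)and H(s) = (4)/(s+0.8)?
Characteristic poly = G_den * H_den + G_num * H_num = (s^2 + 3.5*s + 2.16) + (12) = s^2 + 3.5*s + 14.16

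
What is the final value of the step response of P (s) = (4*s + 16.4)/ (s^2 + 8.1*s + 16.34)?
FVT: lim_{t→∞} y(t) = lim_{s→0} s*Y(s) where Y(s) = P(s)/s.
= lim_{s→0} P(s) = P(0) = num(0)/den(0) = 16.4/16.34 = 1.004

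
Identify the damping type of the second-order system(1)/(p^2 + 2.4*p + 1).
Standard form: ωn²/(p²+2ζωn·p+ωn²) gives ωn=1, ζ=1.2.
Overdamped (ζ = 1.2 > 1)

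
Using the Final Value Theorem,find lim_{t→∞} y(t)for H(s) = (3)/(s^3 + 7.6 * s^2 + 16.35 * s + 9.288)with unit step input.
FVT: lim_{t→∞} y(t) = lim_{s→0} s*Y(s) where Y(s) = H(s)/s.
= lim_{s→0} H(s) = H(0) = num(0)/den(0) = 3/9.288 = 0.323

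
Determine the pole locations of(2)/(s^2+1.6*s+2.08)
Set denominator = 0: s^2 + 1.6*s + 2.08 = 0 → Poles: -0.8 + 1.2j, -0.8 - 1.2j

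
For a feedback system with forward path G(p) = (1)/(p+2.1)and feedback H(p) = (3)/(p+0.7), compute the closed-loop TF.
Closed-loop T = G/(1+GH).
Numerator: G_num * H_den = p + 0.7.
Denominator: G_den * H_den + G_num * H_num = (p^2 + 2.8*p + 1.47) + (3) = p^2 + 2.8*p + 4.47.
T(p) = (p + 0.7)/(p^2 + 2.8*p + 4.47)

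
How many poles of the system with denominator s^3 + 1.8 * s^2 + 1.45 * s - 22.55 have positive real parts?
s^3 + 1.8*s^2 + 1.45*s - 22.55 = (s - 2.2)(s^2 + 4*s + 10.25). Poles: -2 + 2.5j, -2 - 2.5j, 2.2. RHP poles (Re>0): 1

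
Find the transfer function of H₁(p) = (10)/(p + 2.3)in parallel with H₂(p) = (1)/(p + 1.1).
Parallel: H = H₁ + H₂ = (n₁·d₂ + n₂·d₁)/(d₁·d₂).
n₁·d₂ = 10*p + 11. n₂·d₁ = p + 2.3. Sum = 11*p + 13.3. d₁·d₂ = p^2 + 3.4*p + 2.53.
H(p) = (11*p + 13.3)/(p^2 + 3.4*p + 2.53)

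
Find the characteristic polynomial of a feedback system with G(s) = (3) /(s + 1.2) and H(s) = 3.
Characteristic poly = G_den * H_den + G_num * H_num = (s + 1.2) + (9) = s + 10.2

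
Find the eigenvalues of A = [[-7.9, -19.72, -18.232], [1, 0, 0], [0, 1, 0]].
Eigenvalues solve det(λI - A) = 0.
Characteristic polynomial: λ^3 + 7.9*λ^2 + 19.72*λ + 18.232 = 0.
Factor: (λ + 4.3)(λ^2 + 3.6*λ + 4.24) = 0.
Roots: -1.8 + 1j, -1.8 - 1j, -4.3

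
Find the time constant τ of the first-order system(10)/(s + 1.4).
First-order system: τ = -1/pole. Pole = -1.4. τ = -1/(-1.4) = 0.7143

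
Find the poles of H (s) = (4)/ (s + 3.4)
Set denominator = 0: s + 3.4 = 0 → Poles: -3.4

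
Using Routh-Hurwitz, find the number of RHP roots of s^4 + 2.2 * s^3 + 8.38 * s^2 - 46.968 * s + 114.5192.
Routh array:
s^4: [1, 8.38, 114.5192]; s^3: [2.2, -46.968]; s^2: [29.7291, 114.5192]; s^1: [-55.4426]; s^0: [114.5192]
First column: [1, 2.2, 29.7291, -55.4426, 114.5192]. Sign changes = RHP roots = 2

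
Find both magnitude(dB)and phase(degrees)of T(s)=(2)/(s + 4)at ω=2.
Substitute s = j*2: T(j2) = 0.4 - 0.2j.
|T| = 20*log₁₀(sqrt(Re²+Im²)) = -6.99 dB.
∠T = atan2(Im, Re) = -26.57°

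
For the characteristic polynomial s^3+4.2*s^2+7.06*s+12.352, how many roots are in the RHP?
s^3 + 4.2*s^2 + 7.06*s + 12.352 = (s + 3.2)(s^2 + s + 3.86). Poles: -0.5 + 1.9j, -0.5 - 1.9j, -3.2. RHP poles (Re>0): 0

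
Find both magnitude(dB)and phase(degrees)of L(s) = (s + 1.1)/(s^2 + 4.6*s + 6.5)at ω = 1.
Substitute s = j*1: L(j1) = 0.207158 + 0.00855865j.
|L| = 20*log₁₀(sqrt(Re²+Im²)) = -13.67 dB.
∠L = atan2(Im, Re) = 2.37°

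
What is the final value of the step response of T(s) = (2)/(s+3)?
FVT: lim_{t→∞} y(t) = lim_{s→0} s*Y(s) where Y(s) = T(s)/s.
= lim_{s→0} T(s) = T(0) = num(0)/den(0) = 2/3 = 0.6667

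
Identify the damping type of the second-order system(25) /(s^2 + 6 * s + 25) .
Standard form: ωn²/(s²+2ζωn·s+ωn²) gives ωn=5, ζ=0.6.
Underdamped (ζ = 0.6 < 1)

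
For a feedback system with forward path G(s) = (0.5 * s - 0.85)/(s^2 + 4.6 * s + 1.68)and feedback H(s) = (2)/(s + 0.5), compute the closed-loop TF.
Closed-loop T = G/(1+GH).
Numerator: G_num * H_den = 0.5*s^2 - 0.6*s - 0.425.
Denominator: G_den * H_den + G_num * H_num = (s^3 + 5.1*s^2 + 3.98*s + 0.84) + (s - 1.7) = s^3 + 5.1*s^2 + 4.98*s - 0.86.
T(s) = (0.5*s^2 - 0.6*s - 0.425)/(s^3 + 5.1*s^2 + 4.98*s - 0.86)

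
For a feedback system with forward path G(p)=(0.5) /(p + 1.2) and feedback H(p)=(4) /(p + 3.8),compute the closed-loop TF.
Closed-loop T = G/(1+GH).
Numerator: G_num * H_den = 0.5*p + 1.9.
Denominator: G_den * H_den + G_num * H_num = (p^2 + 5*p + 4.56) + (2) = p^2 + 5*p + 6.56.
T(p) = (0.5*p + 1.9)/(p^2 + 5*p + 6.56)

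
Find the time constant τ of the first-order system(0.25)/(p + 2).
First-order system: τ = -1/pole. Pole = -2. τ = -1/(-2) = 0.5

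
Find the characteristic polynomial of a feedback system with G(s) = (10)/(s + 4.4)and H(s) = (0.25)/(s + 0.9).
Characteristic poly = G_den * H_den + G_num * H_num = (s^2 + 5.3*s + 3.96) + (2.5) = s^2 + 5.3*s + 6.46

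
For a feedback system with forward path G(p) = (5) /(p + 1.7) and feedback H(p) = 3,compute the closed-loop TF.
Closed-loop T = G/(1+GH).
Numerator: G_num * H_den = 5.
Denominator: G_den * H_den + G_num * H_num = (p + 1.7) + (15) = p + 16.7.
T(p) = (5)/(p + 16.7)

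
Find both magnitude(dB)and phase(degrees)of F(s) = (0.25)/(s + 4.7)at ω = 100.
Substitute s = j*100: F(j100) = 0.000117241 - 0.00249449j.
|F| = 20*log₁₀(sqrt(Re²+Im²)) = -52.05 dB.
∠F = atan2(Im, Re) = -87.31°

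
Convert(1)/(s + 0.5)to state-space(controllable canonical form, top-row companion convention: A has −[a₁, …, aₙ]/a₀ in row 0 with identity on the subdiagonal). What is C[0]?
Reachable canonical form: C = numerator coefficients (right-aligned, zero-padded to length n).
num = 1, C = [[1]].
C[0] = 1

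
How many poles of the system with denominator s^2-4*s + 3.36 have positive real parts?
s^2 - 4*s + 3.36 = (s - 1.2)(s - 2.8). Poles: 1.2, 2.8. RHP poles (Re>0): 2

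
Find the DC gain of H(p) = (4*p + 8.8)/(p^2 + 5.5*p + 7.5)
DC gain = H(0) = num(0)/den(0) = 8.8/7.5 = 1.173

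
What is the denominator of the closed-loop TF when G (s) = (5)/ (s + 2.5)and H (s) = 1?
Characteristic poly = G_den * H_den + G_num * H_num = (s + 2.5) + (5) = s + 7.5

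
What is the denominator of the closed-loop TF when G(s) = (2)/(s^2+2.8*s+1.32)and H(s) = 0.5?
Characteristic poly = G_den * H_den + G_num * H_num = (s^2 + 2.8*s + 1.32) + (1) = s^2 + 2.8*s + 2.32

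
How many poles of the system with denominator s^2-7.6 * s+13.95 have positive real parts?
s^2 - 7.6*s + 13.95 = (s - 4.5)(s - 3.1). Poles: 3.1, 4.5. RHP poles (Re>0): 2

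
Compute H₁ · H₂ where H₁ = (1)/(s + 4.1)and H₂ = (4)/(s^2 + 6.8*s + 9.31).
Series: H = H₁ · H₂ = (n₁·n₂)/(d₁·d₂).
Num: n₁·n₂ = 4. Den: d₁·d₂ = s^3 + 10.9*s^2 + 37.19*s + 38.171.
H(s) = (4)/(s^3 + 10.9*s^2 + 37.19*s + 38.171)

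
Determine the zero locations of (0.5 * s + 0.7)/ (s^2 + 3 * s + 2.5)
Set numerator = 0: 0.5*s + 0.7 = 0 → Zeros: -1.4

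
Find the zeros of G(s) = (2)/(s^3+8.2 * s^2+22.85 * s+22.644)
Numerator is a nonzero constant (2) → Zeros: none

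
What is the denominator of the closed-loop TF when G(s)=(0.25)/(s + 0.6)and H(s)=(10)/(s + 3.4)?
Characteristic poly = G_den * H_den + G_num * H_num = (s^2 + 4*s + 2.04) + (2.5) = s^2 + 4*s + 4.54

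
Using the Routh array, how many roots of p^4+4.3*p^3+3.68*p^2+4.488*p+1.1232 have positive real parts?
Routh array:
p^4: [1, 3.68, 1.1232]; p^3: [4.3, 4.488]; p^2: [2.63628, 1.1232]; p^1: [2.65596]; p^0: [1.1232]
First column: [1, 4.3, 2.63628, 2.65596, 1.1232]. Sign changes = RHP roots = 0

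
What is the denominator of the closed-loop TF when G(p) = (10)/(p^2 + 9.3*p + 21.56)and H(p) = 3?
Characteristic poly = G_den * H_den + G_num * H_num = (p^2 + 9.3*p + 21.56) + (30) = p^2 + 9.3*p + 51.56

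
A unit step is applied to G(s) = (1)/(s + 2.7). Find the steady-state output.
FVT: lim_{t→∞} y(t) = lim_{s→0} s*Y(s) where Y(s) = G(s)/s.
= lim_{s→0} G(s) = G(0) = num(0)/den(0) = 1/2.7 = 0.3704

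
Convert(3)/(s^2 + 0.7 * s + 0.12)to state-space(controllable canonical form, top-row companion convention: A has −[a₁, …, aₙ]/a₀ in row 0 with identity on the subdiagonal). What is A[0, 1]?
Reachable canonical form for den = s^2 + 0.7*s + 0.12: top row of A = -[a₁,a₂,...,aₙ]/a₀, ones on the subdiagonal, zeros elsewhere.
A = [[-0.7, -0.12], [1, 0]].
A[0,1] = -0.12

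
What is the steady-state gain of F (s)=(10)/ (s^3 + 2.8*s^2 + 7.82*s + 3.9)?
DC gain = F(0) = num(0)/den(0) = 10/3.9 = 2.564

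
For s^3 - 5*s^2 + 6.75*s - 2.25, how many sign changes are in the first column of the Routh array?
Routh array:
s^3: [1, 6.75]; s^2: [-5, -2.25]; s^1: [6.3]; s^0: [-2.25]
First column: [1, -5, 6.3, -2.25]. Sign changes = 3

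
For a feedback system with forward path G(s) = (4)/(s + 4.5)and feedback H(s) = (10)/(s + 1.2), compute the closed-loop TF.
Closed-loop T = G/(1+GH).
Numerator: G_num * H_den = 4*s + 4.8.
Denominator: G_den * H_den + G_num * H_num = (s^2 + 5.7*s + 5.4) + (40) = s^2 + 5.7*s + 45.4.
T(s) = (4*s + 4.8)/(s^2 + 5.7*s + 45.4)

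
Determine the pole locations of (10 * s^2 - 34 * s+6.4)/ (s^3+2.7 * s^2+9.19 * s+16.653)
Set denominator = 0: s^3 + 2.7*s^2 + 9.19*s + 16.653 = (s + 2.1)(s^2 + 0.6*s + 7.93) = 0 → Poles: -0.3 + 2.8j, -0.3 - 2.8j, -2.1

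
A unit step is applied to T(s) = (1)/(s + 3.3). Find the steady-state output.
FVT: lim_{t→∞} y(t) = lim_{s→0} s*Y(s) where Y(s) = T(s)/s.
= lim_{s→0} T(s) = T(0) = num(0)/den(0) = 1/3.3 = 0.303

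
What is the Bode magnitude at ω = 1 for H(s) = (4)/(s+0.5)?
Substitute s = j*1: H(j1) = 1.6 - 3.2j.
|H(j1)| = sqrt(Re² + Im²) = 3.578.
20*log₁₀(3.578) = 11.07 dB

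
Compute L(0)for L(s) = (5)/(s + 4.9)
DC gain = L(0) = num(0)/den(0) = 5/4.9 = 1.02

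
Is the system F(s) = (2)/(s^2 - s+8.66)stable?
Denominator: s^2 - s + 8.66. Poles: 0.5 + 2.9j, 0.5 - 2.9j. All Re(p)<0: No (unstable)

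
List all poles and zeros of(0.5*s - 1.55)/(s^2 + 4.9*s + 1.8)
Set denominator = 0: s^2 + 4.9*s + 1.8 = (s + 0.4)(s + 4.5) = 0 → Poles: -0.4, -4.5
Set numerator = 0: 0.5*s - 1.55 = 0 → Zeros: 3.1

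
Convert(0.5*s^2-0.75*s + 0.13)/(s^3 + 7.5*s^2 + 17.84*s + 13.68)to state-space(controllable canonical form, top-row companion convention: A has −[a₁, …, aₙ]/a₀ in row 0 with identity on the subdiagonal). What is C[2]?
Reachable canonical form: C = numerator coefficients (right-aligned, zero-padded to length n).
num = 0.5*s^2 - 0.75*s + 0.13, C = [[0.5, -0.75, 0.13]].
C[2] = 0.13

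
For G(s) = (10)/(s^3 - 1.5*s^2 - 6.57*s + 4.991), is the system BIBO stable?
Denominator: s^3 - 1.5*s^2 - 6.57*s + 4.991 = (s - 3.1)(s - 0.7)(s + 2.3). Poles: -2.3, 0.7, 3.1. All Re(p)<0: No (unstable)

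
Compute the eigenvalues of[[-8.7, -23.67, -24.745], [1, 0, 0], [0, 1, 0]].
Eigenvalues solve det(λI - A) = 0.
Characteristic polynomial: λ^3 + 8.7*λ^2 + 23.67*λ + 24.745 = 0.
Factor: (λ + 4.9)(λ^2 + 3.8*λ + 5.05) = 0.
Roots: -1.9 + 1.2j, -1.9 - 1.2j, -4.9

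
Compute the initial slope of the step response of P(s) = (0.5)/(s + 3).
IVT: y'(0⁺) = lim_{s→∞} s²·Y(s) = lim_{s→∞} s·P(s).
deg(num) = 0, deg(den) = 1, relative degree = 1, so s·P(s) → (leading num)/(leading den) = 0.5/1 = 0.5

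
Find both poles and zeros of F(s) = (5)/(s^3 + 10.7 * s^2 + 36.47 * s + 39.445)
Set denominator = 0: s^3 + 10.7*s^2 + 36.47*s + 39.445 = (s + 3.5)(s + 4.9)(s + 2.3) = 0 → Poles: -2.3, -3.5, -4.9
Numerator is a nonzero constant (5) → Zeros: none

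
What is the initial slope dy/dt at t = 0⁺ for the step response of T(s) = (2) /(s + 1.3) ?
IVT: y'(0⁺) = lim_{s→∞} s²·Y(s) = lim_{s→∞} s·T(s).
deg(num) = 0, deg(den) = 1, relative degree = 1, so s·T(s) → (leading num)/(leading den) = 2/1 = 2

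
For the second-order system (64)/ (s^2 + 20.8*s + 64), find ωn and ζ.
Standard form: ωn²/(s²+2ζωn·s+ωn²).
const=64=ωn² → ωn=8, s coeff=20.8=2ζωn → ζ=1.3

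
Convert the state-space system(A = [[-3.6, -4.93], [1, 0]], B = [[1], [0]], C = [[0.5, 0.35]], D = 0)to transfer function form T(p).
T(p) = C(pI - A)⁻¹B + D.
Characteristic polynomial det(pI - A) = p^2 + 3.6*p + 4.93.
Numerator from C·adj(pI-A)·B + D·det(pI-A) = 0.5*p + 0.35.
T(p) = (0.5*p + 0.35)/(p^2 + 3.6*p + 4.93)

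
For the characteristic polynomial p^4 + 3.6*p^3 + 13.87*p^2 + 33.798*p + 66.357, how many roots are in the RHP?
p^4 + 3.6*p^3 + 13.87*p^2 + 33.798*p + 66.357 = (p^2 - 0.6*p + 9.09)(p^2 + 4.2*p + 7.3). Poles: -2.1 + 1.7j, -2.1 - 1.7j, 0.3 + 3j, 0.3 - 3j. RHP poles (Re>0): 2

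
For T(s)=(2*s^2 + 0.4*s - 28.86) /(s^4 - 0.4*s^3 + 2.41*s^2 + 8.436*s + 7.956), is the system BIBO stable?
Denominator: s^4 - 0.4*s^3 + 2.41*s^2 + 8.436*s + 7.956 = (s^2 - 2.4*s + 5.85)(s^2 + 2*s + 1.36). Poles: -1 + 0.6j, -1 - 0.6j, 1.2 + 2.1j, 1.2 - 2.1j. All Re(p)<0: No (unstable)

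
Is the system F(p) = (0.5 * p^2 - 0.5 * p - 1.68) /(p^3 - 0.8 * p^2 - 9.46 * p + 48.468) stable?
Denominator: p^3 - 0.8*p^2 - 9.46*p + 48.468 = (p + 4.2)(p^2 - 5*p + 11.54). Poles: -4.2, 2.5 + 2.3j, 2.5 - 2.3j. All Re(p)<0: No (unstable)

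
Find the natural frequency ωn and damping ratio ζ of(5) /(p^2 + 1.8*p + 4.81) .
Underdamped: complex pole -0.9 + 2j. ωn = |pole| = 2.193, ζ = -Re(pole)/ωn = 0.4104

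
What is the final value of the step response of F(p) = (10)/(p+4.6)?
FVT: lim_{t→∞} y(t) = lim_{p→0} p*Y(p) where Y(p) = F(p)/p.
= lim_{p→0} F(p) = F(0) = num(0)/den(0) = 10/4.6 = 2.174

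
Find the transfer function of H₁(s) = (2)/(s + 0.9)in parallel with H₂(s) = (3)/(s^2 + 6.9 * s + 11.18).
Parallel: H = H₁ + H₂ = (n₁·d₂ + n₂·d₁)/(d₁·d₂).
n₁·d₂ = 2*s^2 + 13.8*s + 22.36. n₂·d₁ = 3*s + 2.7. Sum = 2*s^2 + 16.8*s + 25.06. d₁·d₂ = s^3 + 7.8*s^2 + 17.39*s + 10.062.
H(s) = (2*s^2 + 16.8*s + 25.06)/(s^3 + 7.8*s^2 + 17.39*s + 10.062)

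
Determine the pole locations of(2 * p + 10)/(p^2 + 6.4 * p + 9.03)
Set denominator = 0: p^2 + 6.4*p + 9.03 = (p + 4.3)(p + 2.1) = 0 → Poles: -2.1, -4.3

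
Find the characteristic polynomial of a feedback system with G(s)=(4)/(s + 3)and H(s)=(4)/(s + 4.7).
Characteristic poly = G_den * H_den + G_num * H_num = (s^2 + 7.7*s + 14.1) + (16) = s^2 + 7.7*s + 30.1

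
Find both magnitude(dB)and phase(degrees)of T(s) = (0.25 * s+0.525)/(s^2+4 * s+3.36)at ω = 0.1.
Substitute s = j*0.1: T(j0.1) = 0.155392 - 0.0110916j.
|T| = 20*log₁₀(sqrt(Re²+Im²)) = -16.15 dB.
∠T = atan2(Im, Re) = -4.08°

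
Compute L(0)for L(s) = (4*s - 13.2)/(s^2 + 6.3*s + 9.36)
DC gain = L(0) = num(0)/den(0) = -13.2/9.36 = -1.41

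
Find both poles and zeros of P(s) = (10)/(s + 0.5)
Set denominator = 0: s + 0.5 = 0 → Poles: -0.5
Numerator is a nonzero constant (10) → Zeros: none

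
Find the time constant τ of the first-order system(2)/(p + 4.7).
First-order system: τ = -1/pole. Pole = -4.7. τ = -1/(-4.7) = 0.2128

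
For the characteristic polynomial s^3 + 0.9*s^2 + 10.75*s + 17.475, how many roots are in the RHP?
s^3 + 0.9*s^2 + 10.75*s + 17.475 = (s + 1.5)(s^2 - 0.6*s + 11.65). Poles: -1.5, 0.3 + 3.4j, 0.3 - 3.4j. RHP poles (Re>0): 2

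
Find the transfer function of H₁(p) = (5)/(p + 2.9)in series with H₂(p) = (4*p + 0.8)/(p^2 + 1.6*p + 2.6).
Series: H = H₁ · H₂ = (n₁·n₂)/(d₁·d₂).
Num: n₁·n₂ = 20*p + 4. Den: d₁·d₂ = p^3 + 4.5*p^2 + 7.24*p + 7.54.
H(p) = (20*p + 4)/(p^3 + 4.5*p^2 + 7.24*p + 7.54)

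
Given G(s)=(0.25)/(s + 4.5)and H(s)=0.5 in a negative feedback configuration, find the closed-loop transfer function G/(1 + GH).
Closed-loop T = G/(1+GH).
Numerator: G_num * H_den = 0.25.
Denominator: G_den * H_den + G_num * H_num = (s + 4.5) + (0.125) = s + 4.625.
T(s) = (0.25)/(s + 4.625)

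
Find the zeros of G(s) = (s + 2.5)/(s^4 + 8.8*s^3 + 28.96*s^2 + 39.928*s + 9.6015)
Set numerator = 0: s + 2.5 = 0 → Zeros: -2.5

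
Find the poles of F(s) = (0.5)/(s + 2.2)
Set denominator = 0: s + 2.2 = 0 → Poles: -2.2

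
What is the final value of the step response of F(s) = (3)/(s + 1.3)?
FVT: lim_{t→∞} y(t) = lim_{s→0} s*Y(s) where Y(s) = F(s)/s.
= lim_{s→0} F(s) = F(0) = num(0)/den(0) = 3/1.3 = 2.308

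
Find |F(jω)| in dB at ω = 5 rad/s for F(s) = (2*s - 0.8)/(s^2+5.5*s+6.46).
Substitute s = j*5: F(j5) = 0.263488 - 0.148548j.
|F(j5)| = sqrt(Re² + Im²) = 0.3025.
20*log₁₀(0.3025) = -10.39 dB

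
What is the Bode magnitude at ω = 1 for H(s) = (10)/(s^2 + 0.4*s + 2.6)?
Substitute s = j*1: H(j1) = 5.88235 - 1.47059j.
|H(j1)| = sqrt(Re² + Im²) = 6.063.
20*log₁₀(6.063) = 15.65 dB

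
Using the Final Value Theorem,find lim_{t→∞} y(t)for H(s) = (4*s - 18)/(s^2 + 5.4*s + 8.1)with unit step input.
FVT: lim_{t→∞} y(t) = lim_{s→0} s*Y(s) where Y(s) = H(s)/s.
= lim_{s→0} H(s) = H(0) = num(0)/den(0) = -18/8.1 = -2.222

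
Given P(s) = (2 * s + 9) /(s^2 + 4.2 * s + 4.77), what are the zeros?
Set numerator = 0: 2*s + 9 = 0 → Zeros: -4.5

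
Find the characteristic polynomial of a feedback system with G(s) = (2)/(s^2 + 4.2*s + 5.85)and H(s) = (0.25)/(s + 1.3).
Characteristic poly = G_den * H_den + G_num * H_num = (s^3 + 5.5*s^2 + 11.31*s + 7.605) + (0.5) = s^3 + 5.5*s^2 + 11.31*s + 8.105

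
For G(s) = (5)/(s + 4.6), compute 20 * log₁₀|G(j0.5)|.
Substitute s = j*0.5: G(j0.5) = 1.07426 - 0.116768j.
|G(j0.5)| = sqrt(Re² + Im²) = 1.081.
20*log₁₀(1.081) = 0.67 dB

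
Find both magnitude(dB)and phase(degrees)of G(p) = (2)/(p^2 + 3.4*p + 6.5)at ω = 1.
Substitute p = j*1: G(j1) = 0.263095 - 0.162641j.
|G| = 20*log₁₀(sqrt(Re²+Im²)) = -10.19 dB.
∠G = atan2(Im, Re) = -31.72°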